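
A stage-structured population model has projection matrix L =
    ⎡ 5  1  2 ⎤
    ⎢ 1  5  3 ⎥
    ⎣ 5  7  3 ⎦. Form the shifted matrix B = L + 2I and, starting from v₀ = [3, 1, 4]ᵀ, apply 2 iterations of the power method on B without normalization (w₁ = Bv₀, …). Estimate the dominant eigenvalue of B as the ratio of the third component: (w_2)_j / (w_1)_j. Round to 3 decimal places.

12.238

B = L + 2I has rows (7, 1, 2); (1, 7, 3); (5, 7, 5)
w1 = Bv₀ = (7·3 + 1·1 + 2·4; 1·3 + 7·1 + 3·4; 5·3 + 7·1 + 5·4) = (30, 22, 42)
w2 = Bw1 = (7·30 + 1·22 + 2·42; 1·30 + 7·22 + 3·42; 5·30 + 7·22 + 5·42) = (316, 310, 514)
Ratio: 514/42 = 12.238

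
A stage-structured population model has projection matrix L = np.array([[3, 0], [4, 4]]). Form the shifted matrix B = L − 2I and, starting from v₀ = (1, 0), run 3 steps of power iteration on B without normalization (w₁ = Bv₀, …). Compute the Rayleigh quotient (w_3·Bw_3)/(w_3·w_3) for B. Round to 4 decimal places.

B = L − 2I has rows (1, 0); (4, 2)
w1 = Bv₀ = (1·1 + 0·0; 4·1 + 2·0) = (1, 4)
w2 = Bw1 = (1·1 + 0·4; 4·1 + 2·4) = (1, 12)
w3 = Bw2 = (1, 28)
Bw3 = (1, 60)
w3·Bw3 = 1681; w3·w3 = 785; μ ≈ 1681/785 = 2.1414

2.1414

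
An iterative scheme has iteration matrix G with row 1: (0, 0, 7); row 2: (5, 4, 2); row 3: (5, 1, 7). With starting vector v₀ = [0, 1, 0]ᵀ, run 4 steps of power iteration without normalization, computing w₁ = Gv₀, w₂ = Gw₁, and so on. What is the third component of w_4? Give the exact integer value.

1424

w1 = Gv₀ = (0·0 + 0·1 + 7·0; 5·0 + 4·1 + 2·0; 5·0 + 1·1 + 7·0) = (0, 4, 1)
w2 = Gw1 = (0·0 + 0·4 + 7·1; 5·0 + 4·4 + 2·1; 5·0 + 1·4 + 7·1) = (7, 18, 11)
w3 = Gw2 = (77, 129, 130)
w4 = Gw3 = (910, 1161, 1424)
The requested component of w4 is 1424.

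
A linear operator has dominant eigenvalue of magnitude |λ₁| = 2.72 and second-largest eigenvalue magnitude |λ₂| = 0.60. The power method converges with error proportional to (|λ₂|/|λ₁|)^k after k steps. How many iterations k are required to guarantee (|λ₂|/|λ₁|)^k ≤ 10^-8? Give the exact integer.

|λ₂/λ₁| = 0.60/2.72 = 0.22059
Need k ≥ ln(10^-8) / ln(0.22059) = -18.4207 / -1.5115 ≈ 12.187
Smallest integer k satisfying the bound: 13

13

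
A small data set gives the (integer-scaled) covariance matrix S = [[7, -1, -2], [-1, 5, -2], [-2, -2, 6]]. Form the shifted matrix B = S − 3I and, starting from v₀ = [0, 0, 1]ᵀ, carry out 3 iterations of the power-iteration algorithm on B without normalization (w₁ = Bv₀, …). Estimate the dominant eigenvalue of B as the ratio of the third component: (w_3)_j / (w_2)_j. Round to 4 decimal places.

μ ≈ 5.3529

B = S − 3I has rows (4, -1, -2); (-1, 2, -2); (-2, -2, 3)
w1 = Bv₀ = (-2, -2, 3)
w2 = Bw1 = (-12, -8, 17)
w3 = Bw2 = (-74, -38, 91)
Ratio: 91/17 = 5.3529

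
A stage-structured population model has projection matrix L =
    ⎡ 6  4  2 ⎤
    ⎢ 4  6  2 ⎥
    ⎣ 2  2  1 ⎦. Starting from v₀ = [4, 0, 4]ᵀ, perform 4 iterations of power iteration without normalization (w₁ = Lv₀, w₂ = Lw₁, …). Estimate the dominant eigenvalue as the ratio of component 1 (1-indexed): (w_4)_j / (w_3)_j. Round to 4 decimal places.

10.7724

w1 = Lv₀ = (6·4 + 4·0 + 2·4; 4·4 + 6·0 + 2·4; 2·4 + 2·0 + 1·4) = (32, 24, 12)
w2 = Lw1 = (6·32 + 4·24 + 2·12; 4·32 + 6·24 + 2·12; 2·32 + 2·24 + 1·12) = (312, 296, 124)
w3 = Lw2 = (3304, 3272, 1340)
w4 = Lw3 = (35592, 35528, 14492)
Ratio at component: 35592 / 3304 = 10.7724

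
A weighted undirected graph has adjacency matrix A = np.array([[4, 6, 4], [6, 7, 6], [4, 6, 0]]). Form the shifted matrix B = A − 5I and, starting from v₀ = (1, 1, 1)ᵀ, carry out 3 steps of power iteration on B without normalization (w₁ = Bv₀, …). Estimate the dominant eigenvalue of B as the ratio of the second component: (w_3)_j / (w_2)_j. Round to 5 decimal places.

12.17857

B = A − 5I has rows (-1, 6, 4); (6, 2, 6); (4, 6, -5)
w1 = Bv₀ = ((-1)·1 + 6·1 + 4·1; 6·1 + 2·1 + 6·1; 4·1 + 6·1 + (-5)·1) = (9, 14, 5)
w2 = Bw1 = ((-1)·9 + 6·14 + 4·5; 6·9 + 2·14 + 6·5; 4·9 + 6·14 + (-5)·5) = (95, 112, 95)
w3 = Bw2 = (957, 1364, 577)
Ratio: 1364/112 = 12.17857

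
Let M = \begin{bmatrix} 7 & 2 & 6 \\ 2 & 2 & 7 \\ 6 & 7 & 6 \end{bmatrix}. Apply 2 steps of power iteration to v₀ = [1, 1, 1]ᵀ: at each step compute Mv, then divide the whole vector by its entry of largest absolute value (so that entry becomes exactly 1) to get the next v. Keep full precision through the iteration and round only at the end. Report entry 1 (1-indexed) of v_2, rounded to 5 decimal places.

Mv0 = (15.000000, 11.000000, 19.000000); divide by 19.000000 → v1 = (0.789474, 0.578947, 1.000000)
Mv1 = (12.684211, 9.736842, 14.789474); divide by 14.789474 → v2 = (0.857651, 0.658363, 1.000000)
Requested entry of v2: 241/281 = 0.85765

0.85765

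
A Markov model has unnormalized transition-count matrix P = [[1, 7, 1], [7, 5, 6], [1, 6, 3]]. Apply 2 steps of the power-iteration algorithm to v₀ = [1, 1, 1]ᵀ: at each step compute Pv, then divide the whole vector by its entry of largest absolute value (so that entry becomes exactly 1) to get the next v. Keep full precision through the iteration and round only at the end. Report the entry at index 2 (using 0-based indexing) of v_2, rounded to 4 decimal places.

Pv0 = (9.00000, 18.00000, 10.00000); divide by 18.00000 → v1 = (0.50000, 1.00000, 0.55556)
Pv1 = (8.05556, 11.83333, 8.16667); divide by 11.83333 → v2 = (0.68075, 1.00000, 0.69014)
Requested entry of v2: 147/213 = 0.6901

0.6901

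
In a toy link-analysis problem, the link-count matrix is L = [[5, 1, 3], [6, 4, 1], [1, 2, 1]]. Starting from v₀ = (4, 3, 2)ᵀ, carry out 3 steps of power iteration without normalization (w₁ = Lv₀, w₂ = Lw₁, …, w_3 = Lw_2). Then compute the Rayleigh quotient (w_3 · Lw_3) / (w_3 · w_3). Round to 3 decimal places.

λ ≈ 8.228

w1 = Lv₀ = (29, 38, 12)
w2 = Lw1 = (219, 338, 117)
w3 = Lw2 = (1784, 2783, 1012)
Lw3 = (14739, 22848, 8362)
w3·Lw3 = 1784·14739 + 2783·22848 + 1012·8362 = 98342704; w3·w3 = 1784·1784 + 2783·2783 + 1012·1012 = 11951889
λ ≈ 98342704/11951889 = 8.228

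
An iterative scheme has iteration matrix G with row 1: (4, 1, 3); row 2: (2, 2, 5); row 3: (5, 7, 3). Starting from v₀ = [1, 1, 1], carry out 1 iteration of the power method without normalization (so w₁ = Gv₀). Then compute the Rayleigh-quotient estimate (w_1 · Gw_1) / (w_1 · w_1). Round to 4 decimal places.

w1 = Gv₀ = (8, 9, 15)
Gw1 = (86, 109, 148)
w1·Gw1 = 8·86 + 9·109 + 15·148 = 3889; w1·w1 = 8·8 + 9·9 + 15·15 = 370
λ ≈ 3889/370 = 10.5108

10.5108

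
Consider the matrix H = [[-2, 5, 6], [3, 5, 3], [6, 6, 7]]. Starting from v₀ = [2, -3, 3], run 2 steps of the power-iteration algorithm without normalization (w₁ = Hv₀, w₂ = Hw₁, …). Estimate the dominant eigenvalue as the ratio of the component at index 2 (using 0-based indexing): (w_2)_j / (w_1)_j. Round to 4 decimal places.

w1 = Hv₀ = ((-2)·2 + 5·(-3) + 6·3; 3·2 + 5·(-3) + 3·3; 6·2 + 6·(-3) + 7·3) = (-1, 0, 15)
w2 = Hw1 = ((-2)·(-1) + 5·0 + 6·15; 3·(-1) + 5·0 + 3·15; 6·(-1) + 6·0 + 7·15) = (92, 42, 99)
Ratio at component: 99 / 15 = 6.6000

6.6000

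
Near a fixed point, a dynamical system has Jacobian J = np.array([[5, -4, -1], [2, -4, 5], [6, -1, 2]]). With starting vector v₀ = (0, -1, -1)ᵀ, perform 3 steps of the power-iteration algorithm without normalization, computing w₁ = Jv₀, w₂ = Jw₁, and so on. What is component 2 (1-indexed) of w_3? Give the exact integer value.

169

w1 = Jv₀ = (5·0 + (-4)·(-1) + (-1)·(-1); 2·0 + (-4)·(-1) + 5·(-1); 6·0 + (-1)·(-1) + 2·(-1)) = (5, -1, -1)
w2 = Jw1 = (5·5 + (-4)·(-1) + (-1)·(-1); 2·5 + (-4)·(-1) + 5·(-1); 6·5 + (-1)·(-1) + 2·(-1)) = (30, 9, 29)
w3 = Jw2 = (85, 169, 229)
The requested component of w3 is 169.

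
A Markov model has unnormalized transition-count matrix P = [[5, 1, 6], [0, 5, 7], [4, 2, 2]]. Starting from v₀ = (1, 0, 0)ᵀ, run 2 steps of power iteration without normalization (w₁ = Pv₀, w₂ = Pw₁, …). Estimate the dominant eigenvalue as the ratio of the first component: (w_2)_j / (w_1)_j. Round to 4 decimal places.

w1 = Pv₀ = (5, 0, 4)
w2 = Pw1 = (49, 28, 28)
Ratio at component: 49 / 5 = 9.8000

9.8000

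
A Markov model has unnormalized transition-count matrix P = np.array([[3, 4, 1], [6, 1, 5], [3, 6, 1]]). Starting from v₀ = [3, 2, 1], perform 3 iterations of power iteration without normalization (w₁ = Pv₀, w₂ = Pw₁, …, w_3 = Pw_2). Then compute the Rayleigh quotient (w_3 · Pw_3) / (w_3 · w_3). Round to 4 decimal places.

9.8772

w1 = Pv₀ = (3·3 + 4·2 + 1·1; 6·3 + 1·2 + 5·1; 3·3 + 6·2 + 1·1) = (18, 25, 22)
w2 = Pw1 = (3·18 + 4·25 + 1·22; 6·18 + 1·25 + 5·22; 3·18 + 6·25 + 1·22) = (176, 243, 226)
w3 = Pw2 = (1726, 2429, 2212)
Pw3 = (17106, 23845, 21964)
w3·Pw3 = 1726·17106 + 2429·23845 + 2212·21964 = 136028829; w3·w3 = 1726·1726 + 2429·2429 + 2212·2212 = 13772061
λ ≈ 136028829/13772061 = 9.8772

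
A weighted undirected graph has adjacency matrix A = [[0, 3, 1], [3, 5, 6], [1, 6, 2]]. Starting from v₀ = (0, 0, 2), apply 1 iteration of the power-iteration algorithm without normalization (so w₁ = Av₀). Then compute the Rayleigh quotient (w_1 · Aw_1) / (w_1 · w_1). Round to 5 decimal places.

9.07317

w1 = Av₀ = (0·0 + 3·0 + 1·2; 3·0 + 5·0 + 6·2; 1·0 + 6·0 + 2·2) = (2, 12, 4)
Aw1 = (40, 90, 82)
w1·Aw1 = 2·40 + 12·90 + 4·82 = 1488; w1·w1 = 2·2 + 12·12 + 4·4 = 164
λ ≈ 1488/164 = 9.07317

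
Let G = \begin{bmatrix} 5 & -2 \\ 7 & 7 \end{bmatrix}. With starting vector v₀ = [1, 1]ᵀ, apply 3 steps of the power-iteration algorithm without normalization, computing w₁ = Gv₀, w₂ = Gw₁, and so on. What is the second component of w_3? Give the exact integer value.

742

w1 = Gv₀ = (5·1 + (-2)·1; 7·1 + 7·1) = (3, 14)
w2 = Gw1 = (5·3 + (-2)·14; 7·3 + 7·14) = (-13, 119)
w3 = Gw2 = (-303, 742)
The requested component of w3 is 742.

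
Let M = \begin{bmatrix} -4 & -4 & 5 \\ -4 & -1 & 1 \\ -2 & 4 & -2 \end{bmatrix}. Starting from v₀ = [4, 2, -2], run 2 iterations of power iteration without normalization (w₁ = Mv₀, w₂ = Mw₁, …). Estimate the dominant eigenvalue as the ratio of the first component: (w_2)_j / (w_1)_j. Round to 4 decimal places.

w1 = Mv₀ = ((-4)·4 + (-4)·2 + 5·(-2); (-4)·4 + (-1)·2 + 1·(-2); (-2)·4 + 4·2 + (-2)·(-2)) = (-34, -20, 4)
w2 = Mw1 = ((-4)·(-34) + (-4)·(-20) + 5·4; (-4)·(-34) + (-1)·(-20) + 1·4; (-2)·(-34) + 4·(-20) + (-2)·4) = (236, 160, -20)
Ratio at component: 236 / -34 = -6.9412

-6.9412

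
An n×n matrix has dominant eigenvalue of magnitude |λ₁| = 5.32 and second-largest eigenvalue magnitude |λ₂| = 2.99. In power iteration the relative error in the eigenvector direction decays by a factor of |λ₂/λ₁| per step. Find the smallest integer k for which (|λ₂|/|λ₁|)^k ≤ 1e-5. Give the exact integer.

20

|λ₂/λ₁| = 2.99/5.32 = 0.56203
Need k ≥ ln(1e-5) / ln(0.56203) = -11.5129 / -0.5762 ≈ 19.981
Smallest integer k satisfying the bound: 20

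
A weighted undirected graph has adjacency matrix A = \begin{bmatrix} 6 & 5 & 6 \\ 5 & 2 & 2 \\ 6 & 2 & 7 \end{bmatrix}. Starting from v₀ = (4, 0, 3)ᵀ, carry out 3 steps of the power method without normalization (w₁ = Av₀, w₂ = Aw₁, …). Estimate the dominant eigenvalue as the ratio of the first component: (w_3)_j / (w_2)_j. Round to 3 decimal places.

w1 = Av₀ = (42, 26, 45)
w2 = Aw1 = (652, 352, 619)
w3 = Aw2 = (9386, 5202, 8949)
Ratio at component: 9386 / 652 = 14.396

14.396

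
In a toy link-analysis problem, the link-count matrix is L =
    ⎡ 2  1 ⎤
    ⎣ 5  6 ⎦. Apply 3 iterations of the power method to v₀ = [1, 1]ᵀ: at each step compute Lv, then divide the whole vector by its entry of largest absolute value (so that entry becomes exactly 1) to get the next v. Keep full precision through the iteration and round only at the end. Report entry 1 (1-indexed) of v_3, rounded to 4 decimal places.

0.2014

Lv0 = (3.00000, 11.00000); divide by 11.00000 → v1 = (0.27273, 1.00000)
Lv1 = (1.54545, 7.36364); divide by 7.36364 → v2 = (0.20988, 1.00000)
Lv2 = (1.41975, 7.04938); divide by 7.04938 → v3 = (0.20140, 1.00000)
Requested entry of v3: 115/571 = 0.2014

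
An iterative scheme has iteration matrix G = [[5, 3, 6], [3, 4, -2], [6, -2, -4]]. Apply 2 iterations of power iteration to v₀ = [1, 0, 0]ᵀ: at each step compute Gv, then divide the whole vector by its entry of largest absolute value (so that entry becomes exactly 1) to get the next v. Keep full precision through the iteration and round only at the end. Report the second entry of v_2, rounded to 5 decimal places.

Gv0 = (5.000000, 3.000000, 6.000000); divide by 6.000000 → v1 = (0.833333, 0.500000, 1.000000)
Gv1 = (11.666667, 2.500000, 0.000000); divide by 11.666667 → v2 = (1.000000, 0.214286, 0.000000)
Requested entry of v2: 15/70 = 0.21429

0.21429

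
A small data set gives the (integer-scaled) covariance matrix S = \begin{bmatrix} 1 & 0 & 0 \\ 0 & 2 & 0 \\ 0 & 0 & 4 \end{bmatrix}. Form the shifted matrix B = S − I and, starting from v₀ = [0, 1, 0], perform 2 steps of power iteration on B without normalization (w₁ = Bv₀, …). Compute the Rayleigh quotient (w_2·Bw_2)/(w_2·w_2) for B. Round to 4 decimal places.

B = S − I has rows (0, 0, 0); (0, 1, 0); (0, 0, 3)
w1 = Bv₀ = (0·0 + 0·1 + 0·0; 0·0 + 1·1 + 0·0; 0·0 + 0·1 + 3·0) = (0, 1, 0)
w2 = Bw1 = (0·0 + 0·1 + 0·0; 0·0 + 1·1 + 0·0; 0·0 + 0·1 + 3·0) = (0, 1, 0)
Bw2 = (0, 1, 0)
w2·Bw2 = 1; w2·w2 = 1; μ ≈ 1/1 = 1.0000

μ ≈ 1.0000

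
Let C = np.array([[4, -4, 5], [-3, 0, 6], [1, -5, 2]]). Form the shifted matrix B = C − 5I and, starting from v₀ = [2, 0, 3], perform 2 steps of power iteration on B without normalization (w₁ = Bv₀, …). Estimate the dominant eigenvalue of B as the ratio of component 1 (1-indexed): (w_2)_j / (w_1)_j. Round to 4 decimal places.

-7.3846

B = C − 5I has rows (-1, -4, 5); (-3, -5, 6); (1, -5, -3)
w1 = Bv₀ = (13, 12, -7)
w2 = Bw1 = (-96, -141, -26)
Ratio: -96/13 = -7.3846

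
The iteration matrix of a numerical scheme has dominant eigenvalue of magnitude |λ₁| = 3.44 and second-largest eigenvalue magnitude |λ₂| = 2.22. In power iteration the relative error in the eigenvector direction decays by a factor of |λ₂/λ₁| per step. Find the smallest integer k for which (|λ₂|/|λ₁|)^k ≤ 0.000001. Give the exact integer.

32

|λ₂/λ₁| = 2.22/3.44 = 0.64535
Need k ≥ ln(0.000001) / ln(0.64535) = -13.8155 / -0.4380 ≈ 31.545
Smallest integer k satisfying the bound: 32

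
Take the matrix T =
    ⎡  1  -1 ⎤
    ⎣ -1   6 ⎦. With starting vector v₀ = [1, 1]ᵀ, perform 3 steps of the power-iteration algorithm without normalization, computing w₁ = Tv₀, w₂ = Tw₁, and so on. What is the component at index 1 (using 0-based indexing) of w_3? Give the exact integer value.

w1 = Tv₀ = (1·1 + (-1)·1; (-1)·1 + 6·1) = (0, 5)
w2 = Tw1 = (1·0 + (-1)·5; (-1)·0 + 6·5) = (-5, 30)
w3 = Tw2 = (-35, 185)
The requested component of w3 is 185.

185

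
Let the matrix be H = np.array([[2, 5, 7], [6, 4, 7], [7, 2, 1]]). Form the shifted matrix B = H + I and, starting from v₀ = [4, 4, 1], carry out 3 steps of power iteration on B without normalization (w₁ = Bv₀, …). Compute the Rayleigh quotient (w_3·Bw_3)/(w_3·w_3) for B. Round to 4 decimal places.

B = H + I has rows (3, 5, 7); (6, 5, 7); (7, 2, 2)
w1 = Bv₀ = (39, 51, 38)
w2 = Bw1 = (638, 755, 451)
w3 = Bw2 = (8846, 10760, 6878)
Bw3 = (128484, 155022, 97198)
w3·Bw3 = 3473134028; w3·w3 = 241336200; μ ≈ 3473134028/241336200 = 14.3913

14.3913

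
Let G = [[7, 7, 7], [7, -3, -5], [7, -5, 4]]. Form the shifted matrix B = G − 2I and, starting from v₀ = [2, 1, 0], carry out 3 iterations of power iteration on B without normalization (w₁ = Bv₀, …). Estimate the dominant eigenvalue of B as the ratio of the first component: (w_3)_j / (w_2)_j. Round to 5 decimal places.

μ ≈ 9.01422

B = G − 2I has rows (5, 7, 7); (7, -5, -5); (7, -5, 2)
w1 = Bv₀ = (5·2 + 7·1 + 7·0; 7·2 + (-5)·1 + (-5)·0; 7·2 + (-5)·1 + 2·0) = (17, 9, 9)
w2 = Bw1 = (5·17 + 7·9 + 7·9; 7·17 + (-5)·9 + (-5)·9; 7·17 + (-5)·9 + 2·9) = (211, 29, 92)
w3 = Bw2 = (1902, 872, 1516)
Ratio: 1902/211 = 9.01422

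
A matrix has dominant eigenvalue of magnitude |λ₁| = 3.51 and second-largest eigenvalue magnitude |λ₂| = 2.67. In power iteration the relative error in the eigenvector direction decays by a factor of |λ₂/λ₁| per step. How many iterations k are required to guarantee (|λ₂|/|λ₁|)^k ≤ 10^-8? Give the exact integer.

68

|λ₂/λ₁| = 2.67/3.51 = 0.76068
Need k ≥ ln(10^-8) / ln(0.76068) = -18.4207 / -0.2735 ≈ 67.342
Smallest integer k satisfying the bound: 68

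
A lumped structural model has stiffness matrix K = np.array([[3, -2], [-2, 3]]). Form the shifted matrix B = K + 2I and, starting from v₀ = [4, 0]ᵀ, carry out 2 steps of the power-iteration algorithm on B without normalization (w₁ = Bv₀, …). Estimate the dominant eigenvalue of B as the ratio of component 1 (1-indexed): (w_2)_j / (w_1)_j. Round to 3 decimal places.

5.800

B = K + 2I has rows (5, -2); (-2, 5)
w1 = Bv₀ = (5·4 + (-2)·0; (-2)·4 + 5·0) = (20, -8)
w2 = Bw1 = (5·20 + (-2)·(-8); (-2)·20 + 5·(-8)) = (116, -80)
Ratio: 116/20 = 5.800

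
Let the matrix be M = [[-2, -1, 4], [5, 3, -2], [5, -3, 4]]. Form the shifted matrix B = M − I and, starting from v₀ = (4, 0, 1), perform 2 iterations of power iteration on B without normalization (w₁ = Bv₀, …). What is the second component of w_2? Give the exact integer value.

B = M − I has rows (-3, -1, 4); (5, 2, -2); (5, -3, 3)
w1 = Bv₀ = ((-3)·4 + (-1)·0 + 4·1; 5·4 + 2·0 + (-2)·1; 5·4 + (-3)·0 + 3·1) = (-8, 18, 23)
w2 = Bw1 = ((-3)·(-8) + (-1)·18 + 4·23; 5·(-8) + 2·18 + (-2)·23; 5·(-8) + (-3)·18 + 3·23) = (98, -50, -25)
Requested component of w2: -50

-50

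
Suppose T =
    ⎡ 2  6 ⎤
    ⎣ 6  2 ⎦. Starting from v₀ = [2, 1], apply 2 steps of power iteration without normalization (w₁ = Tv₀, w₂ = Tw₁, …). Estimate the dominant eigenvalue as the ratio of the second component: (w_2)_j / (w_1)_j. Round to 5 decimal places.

6.28571

w1 = Tv₀ = (10, 14)
w2 = Tw1 = (104, 88)
Ratio at component: 88 / 14 = 6.28571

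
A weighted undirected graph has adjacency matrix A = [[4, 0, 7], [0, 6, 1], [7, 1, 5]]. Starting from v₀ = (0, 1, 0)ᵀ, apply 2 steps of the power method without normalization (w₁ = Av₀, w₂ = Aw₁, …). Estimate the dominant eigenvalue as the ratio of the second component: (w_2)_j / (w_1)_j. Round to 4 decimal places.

w1 = Av₀ = (4·0 + 0·1 + 7·0; 0·0 + 6·1 + 1·0; 7·0 + 1·1 + 5·0) = (0, 6, 1)
w2 = Aw1 = (4·0 + 0·6 + 7·1; 0·0 + 6·6 + 1·1; 7·0 + 1·6 + 5·1) = (7, 37, 11)
Ratio at component: 37 / 6 = 6.1667

λ ≈ 6.1667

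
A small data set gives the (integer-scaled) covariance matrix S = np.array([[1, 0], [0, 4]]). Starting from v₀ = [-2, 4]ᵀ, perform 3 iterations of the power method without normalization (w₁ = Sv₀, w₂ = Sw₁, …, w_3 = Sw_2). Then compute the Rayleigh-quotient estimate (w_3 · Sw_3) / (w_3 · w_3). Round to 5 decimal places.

λ ≈ 3.99982

w1 = Sv₀ = (1·(-2) + 0·4; 0·(-2) + 4·4) = (-2, 16)
w2 = Sw1 = (1·(-2) + 0·16; 0·(-2) + 4·16) = (-2, 64)
w3 = Sw2 = (-2, 256)
Sw3 = (-2, 1024)
w3·Sw3 = (-2)·(-2) + 256·1024 = 262148; w3·w3 = (-2)·(-2) + 256·256 = 65540
λ ≈ 262148/65540 = 3.99982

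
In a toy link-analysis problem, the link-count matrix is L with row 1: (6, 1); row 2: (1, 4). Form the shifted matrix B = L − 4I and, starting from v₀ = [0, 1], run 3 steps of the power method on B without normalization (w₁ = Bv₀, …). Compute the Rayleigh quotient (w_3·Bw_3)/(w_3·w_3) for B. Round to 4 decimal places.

2.4138

B = L − 4I has rows (2, 1); (1, 0)
w1 = Bv₀ = (2·0 + 1·1; 1·0 + 0·1) = (1, 0)
w2 = Bw1 = (2·1 + 1·0; 1·1 + 0·0) = (2, 1)
w3 = Bw2 = (5, 2)
Bw3 = (12, 5)
w3·Bw3 = 70; w3·w3 = 29; μ ≈ 70/29 = 2.4138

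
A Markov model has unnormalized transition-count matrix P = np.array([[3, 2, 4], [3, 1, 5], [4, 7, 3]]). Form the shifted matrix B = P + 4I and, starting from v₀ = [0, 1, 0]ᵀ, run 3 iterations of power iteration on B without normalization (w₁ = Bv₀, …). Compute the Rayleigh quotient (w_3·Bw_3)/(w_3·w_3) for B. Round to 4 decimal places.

14.8075

B = P + 4I has rows (7, 2, 4); (3, 5, 5); (4, 7, 7)
w1 = Bv₀ = (7·0 + 2·1 + 4·0; 3·0 + 5·1 + 5·0; 4·0 + 7·1 + 7·0) = (2, 5, 7)
w2 = Bw1 = (7·2 + 2·5 + 4·7; 3·2 + 5·5 + 5·7; 4·2 + 7·5 + 7·7) = (52, 66, 92)
w3 = Bw2 = (864, 946, 1314)
Bw3 = (13196, 13892, 19276)
w3·Bw3 = 49871840; w3·w3 = 3368008; μ ≈ 49871840/3368008 = 14.8075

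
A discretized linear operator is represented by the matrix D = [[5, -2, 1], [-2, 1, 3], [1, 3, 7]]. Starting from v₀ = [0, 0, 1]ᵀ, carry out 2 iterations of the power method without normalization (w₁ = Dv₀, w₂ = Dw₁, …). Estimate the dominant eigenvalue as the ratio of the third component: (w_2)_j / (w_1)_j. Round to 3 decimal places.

w1 = Dv₀ = (5·0 + (-2)·0 + 1·1; (-2)·0 + 1·0 + 3·1; 1·0 + 3·0 + 7·1) = (1, 3, 7)
w2 = Dw1 = (5·1 + (-2)·3 + 1·7; (-2)·1 + 1·3 + 3·7; 1·1 + 3·3 + 7·7) = (6, 22, 59)
Ratio at component: 59 / 7 = 8.429

λ ≈ 8.429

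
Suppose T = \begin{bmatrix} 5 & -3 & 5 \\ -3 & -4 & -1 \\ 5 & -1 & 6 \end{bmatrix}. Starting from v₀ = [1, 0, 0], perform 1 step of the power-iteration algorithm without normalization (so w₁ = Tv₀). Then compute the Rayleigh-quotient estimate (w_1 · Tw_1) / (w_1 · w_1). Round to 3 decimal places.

w1 = Tv₀ = (5, -3, 5)
Tw1 = (59, -8, 58)
w1·Tw1 = 5·59 + (-3)·(-8) + 5·58 = 609; w1·w1 = 5·5 + (-3)·(-3) + 5·5 = 59
λ ≈ 609/59 = 10.322

λ ≈ 10.322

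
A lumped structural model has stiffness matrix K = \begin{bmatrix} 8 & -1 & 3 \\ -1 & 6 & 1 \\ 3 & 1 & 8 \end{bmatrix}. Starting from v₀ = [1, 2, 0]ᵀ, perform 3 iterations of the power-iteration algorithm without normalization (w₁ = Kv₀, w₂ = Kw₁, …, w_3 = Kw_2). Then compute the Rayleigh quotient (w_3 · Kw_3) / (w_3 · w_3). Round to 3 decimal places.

10.263

w1 = Kv₀ = (8·1 + (-1)·2 + 3·0; (-1)·1 + 6·2 + 1·0; 3·1 + 1·2 + 8·0) = (6, 11, 5)
w2 = Kw1 = (8·6 + (-1)·11 + 3·5; (-1)·6 + 6·11 + 1·5; 3·6 + 1·11 + 8·5) = (52, 65, 69)
w3 = Kw2 = (558, 407, 773)
Kw3 = (6376, 2657, 8265)
w3·Kw3 = 558·6376 + 407·2657 + 773·8265 = 11028052; w3·w3 = 558·558 + 407·407 + 773·773 = 1074542
λ ≈ 11028052/1074542 = 10.263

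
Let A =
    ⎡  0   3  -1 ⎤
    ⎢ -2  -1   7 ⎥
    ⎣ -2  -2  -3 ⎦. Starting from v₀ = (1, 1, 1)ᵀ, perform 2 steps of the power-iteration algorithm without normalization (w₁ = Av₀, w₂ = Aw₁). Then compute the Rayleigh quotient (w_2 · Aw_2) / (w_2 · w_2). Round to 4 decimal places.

w1 = Av₀ = (0·1 + 3·1 + (-1)·1; (-2)·1 + (-1)·1 + 7·1; (-2)·1 + (-2)·1 + (-3)·1) = (2, 4, -7)
w2 = Aw1 = (0·2 + 3·4 + (-1)·(-7); (-2)·2 + (-1)·4 + 7·(-7); (-2)·2 + (-2)·4 + (-3)·(-7)) = (19, -57, 9)
Aw2 = (-180, 82, 49)
w2·Aw2 = 19·(-180) + (-57)·82 + 9·49 = -7653; w2·w2 = 19·19 + (-57)·(-57) + 9·9 = 3691
λ ≈ -7653/3691 = -2.0734

-2.0734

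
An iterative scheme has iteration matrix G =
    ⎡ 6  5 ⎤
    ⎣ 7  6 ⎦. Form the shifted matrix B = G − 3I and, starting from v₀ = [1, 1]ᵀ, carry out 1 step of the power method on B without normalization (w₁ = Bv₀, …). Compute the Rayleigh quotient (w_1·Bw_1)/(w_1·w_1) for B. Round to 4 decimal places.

B = G − 3I has rows (3, 5); (7, 3)
w1 = Bv₀ = (3·1 + 5·1; 7·1 + 3·1) = (8, 10)
Bw1 = (74, 86)
w1·Bw1 = 1452; w1·w1 = 164; μ ≈ 1452/164 = 8.8537

μ ≈ 8.8537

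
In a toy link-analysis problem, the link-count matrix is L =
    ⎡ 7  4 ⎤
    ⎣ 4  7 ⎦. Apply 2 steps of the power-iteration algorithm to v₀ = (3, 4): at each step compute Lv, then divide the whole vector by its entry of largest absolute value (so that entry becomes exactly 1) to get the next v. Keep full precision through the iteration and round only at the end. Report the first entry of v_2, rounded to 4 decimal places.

Lv0 = (37.00000, 40.00000); divide by 40.00000 → v1 = (0.92500, 1.00000)
Lv1 = (10.47500, 10.70000); divide by 10.70000 → v2 = (0.97897, 1.00000)
Requested entry of v2: 419/428 = 0.9790

0.9790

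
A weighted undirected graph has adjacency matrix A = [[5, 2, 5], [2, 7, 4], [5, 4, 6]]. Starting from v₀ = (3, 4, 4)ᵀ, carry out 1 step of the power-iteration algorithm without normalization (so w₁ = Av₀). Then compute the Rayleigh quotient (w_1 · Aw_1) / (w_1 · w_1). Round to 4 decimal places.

w1 = Av₀ = (5·3 + 2·4 + 5·4; 2·3 + 7·4 + 4·4; 5·3 + 4·4 + 6·4) = (43, 50, 55)
Aw1 = (590, 656, 745)
w1·Aw1 = 43·590 + 50·656 + 55·745 = 99145; w1·w1 = 43·43 + 50·50 + 55·55 = 7374
λ ≈ 99145/7374 = 13.4452

13.4452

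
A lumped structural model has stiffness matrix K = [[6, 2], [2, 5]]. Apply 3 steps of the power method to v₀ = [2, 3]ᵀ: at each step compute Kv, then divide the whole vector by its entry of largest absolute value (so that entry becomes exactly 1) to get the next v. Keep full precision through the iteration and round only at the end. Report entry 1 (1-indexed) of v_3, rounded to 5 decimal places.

1.00000

Kv0 = (18.000000, 19.000000); divide by 19.000000 → v1 = (0.947368, 1.000000)
Kv1 = (7.684211, 6.894737); divide by 7.684211 → v2 = (1.000000, 0.897260)
Kv2 = (7.794521, 6.486301); divide by 7.794521 → v3 = (1.000000, 0.832162)
Requested entry of v3: 1138/1138 = 1.00000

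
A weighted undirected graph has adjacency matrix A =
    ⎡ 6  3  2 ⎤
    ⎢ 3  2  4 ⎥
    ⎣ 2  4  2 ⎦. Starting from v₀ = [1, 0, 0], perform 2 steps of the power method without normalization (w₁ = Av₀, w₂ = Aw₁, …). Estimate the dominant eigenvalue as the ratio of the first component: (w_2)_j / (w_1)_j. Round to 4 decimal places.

λ ≈ 8.1667

w1 = Av₀ = (6·1 + 3·0 + 2·0; 3·1 + 2·0 + 4·0; 2·1 + 4·0 + 2·0) = (6, 3, 2)
w2 = Aw1 = (6·6 + 3·3 + 2·2; 3·6 + 2·3 + 4·2; 2·6 + 4·3 + 2·2) = (49, 32, 28)
Ratio at component: 49 / 6 = 8.1667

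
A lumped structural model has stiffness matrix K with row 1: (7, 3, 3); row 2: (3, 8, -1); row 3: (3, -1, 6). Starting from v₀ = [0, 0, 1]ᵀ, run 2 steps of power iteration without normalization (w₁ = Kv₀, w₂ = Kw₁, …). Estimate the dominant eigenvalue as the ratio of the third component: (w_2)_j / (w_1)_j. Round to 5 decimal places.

w1 = Kv₀ = (3, -1, 6)
w2 = Kw1 = (36, -5, 46)
Ratio at component: 46 / 6 = 7.66667

7.66667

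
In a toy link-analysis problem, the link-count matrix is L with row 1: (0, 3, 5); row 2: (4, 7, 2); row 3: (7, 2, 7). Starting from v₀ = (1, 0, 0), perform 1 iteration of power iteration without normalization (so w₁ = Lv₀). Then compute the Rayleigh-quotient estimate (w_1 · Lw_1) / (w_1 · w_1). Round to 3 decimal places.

λ ≈ 8.723

w1 = Lv₀ = (0·1 + 3·0 + 5·0; 4·1 + 7·0 + 2·0; 7·1 + 2·0 + 7·0) = (0, 4, 7)
Lw1 = (47, 42, 57)
w1·Lw1 = 0·47 + 4·42 + 7·57 = 567; w1·w1 = 0·0 + 4·4 + 7·7 = 65
λ ≈ 567/65 = 8.723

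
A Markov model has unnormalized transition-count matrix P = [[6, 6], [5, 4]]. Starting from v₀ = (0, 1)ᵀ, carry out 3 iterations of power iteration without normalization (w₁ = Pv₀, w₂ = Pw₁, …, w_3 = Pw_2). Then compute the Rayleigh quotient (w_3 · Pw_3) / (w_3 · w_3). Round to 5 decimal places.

10.56758

w1 = Pv₀ = (6·0 + 6·1; 5·0 + 4·1) = (6, 4)
w2 = Pw1 = (6·6 + 6·4; 5·6 + 4·4) = (60, 46)
w3 = Pw2 = (636, 484)
Pw3 = (6720, 5116)
w3·Pw3 = 636·6720 + 484·5116 = 6750064; w3·w3 = 636·636 + 484·484 = 638752
λ ≈ 6750064/638752 = 10.56758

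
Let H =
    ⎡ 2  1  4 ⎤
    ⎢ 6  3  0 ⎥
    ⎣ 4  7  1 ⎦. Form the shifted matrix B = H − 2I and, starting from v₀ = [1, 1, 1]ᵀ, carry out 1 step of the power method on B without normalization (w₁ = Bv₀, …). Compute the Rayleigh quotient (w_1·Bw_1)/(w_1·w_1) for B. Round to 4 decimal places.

B = H − 2I has rows (0, 1, 4); (6, 1, 0); (4, 7, -1)
w1 = Bv₀ = (5, 7, 10)
Bw1 = (47, 37, 59)
w1·Bw1 = 1084; w1·w1 = 174; μ ≈ 1084/174 = 6.2299

μ ≈ 6.2299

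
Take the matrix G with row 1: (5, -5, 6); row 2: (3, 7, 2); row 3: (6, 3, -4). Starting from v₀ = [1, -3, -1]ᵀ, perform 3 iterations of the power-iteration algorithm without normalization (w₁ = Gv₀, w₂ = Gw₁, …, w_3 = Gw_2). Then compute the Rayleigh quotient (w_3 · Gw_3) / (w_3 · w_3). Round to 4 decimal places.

w1 = Gv₀ = (5·1 + (-5)·(-3) + 6·(-1); 3·1 + 7·(-3) + 2·(-1); 6·1 + 3·(-3) + (-4)·(-1)) = (14, -20, 1)
w2 = Gw1 = (5·14 + (-5)·(-20) + 6·1; 3·14 + 7·(-20) + 2·1; 6·14 + 3·(-20) + (-4)·1) = (176, -96, 20)
w3 = Gw2 = (1480, -104, 688)
Gw3 = (12048, 5088, 5816)
w3·Gw3 = 1480·12048 + (-104)·5088 + 688·5816 = 21303296; w3·w3 = 1480·1480 + (-104)·(-104) + 688·688 = 2674560
λ ≈ 21303296/2674560 = 7.9652

λ ≈ 7.9652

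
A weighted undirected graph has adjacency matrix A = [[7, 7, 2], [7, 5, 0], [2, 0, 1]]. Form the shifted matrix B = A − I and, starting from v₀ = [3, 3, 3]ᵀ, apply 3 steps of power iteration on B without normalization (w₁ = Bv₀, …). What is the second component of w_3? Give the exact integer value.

5379

B = A − I has rows (6, 7, 2); (7, 4, 0); (2, 0, 0)
w1 = Bv₀ = (6·3 + 7·3 + 2·3; 7·3 + 4·3 + 0·3; 2·3 + 0·3 + 0·3) = (45, 33, 6)
w2 = Bw1 = (6·45 + 7·33 + 2·6; 7·45 + 4·33 + 0·6; 2·45 + 0·33 + 0·6) = (513, 447, 90)
w3 = Bw2 = (6387, 5379, 1026)
Requested component of w3: 5379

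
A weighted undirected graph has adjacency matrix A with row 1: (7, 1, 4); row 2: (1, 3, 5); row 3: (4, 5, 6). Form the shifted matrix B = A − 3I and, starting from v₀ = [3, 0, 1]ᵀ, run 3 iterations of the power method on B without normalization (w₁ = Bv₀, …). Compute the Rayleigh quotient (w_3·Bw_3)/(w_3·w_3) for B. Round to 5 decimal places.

9.46597

B = A − 3I has rows (4, 1, 4); (1, 0, 5); (4, 5, 3)
w1 = Bv₀ = (4·3 + 1·0 + 4·1; 1·3 + 0·0 + 5·1; 4·3 + 5·0 + 3·1) = (16, 8, 15)
w2 = Bw1 = (4·16 + 1·8 + 4·15; 1·16 + 0·8 + 5·15; 4·16 + 5·8 + 3·15) = (132, 91, 149)
w3 = Bw2 = (1215, 877, 1430)
Bw3 = (11457, 8365, 13535)
w3·Bw3 = 40611410; w3·w3 = 4290254; μ ≈ 40611410/4290254 = 9.46597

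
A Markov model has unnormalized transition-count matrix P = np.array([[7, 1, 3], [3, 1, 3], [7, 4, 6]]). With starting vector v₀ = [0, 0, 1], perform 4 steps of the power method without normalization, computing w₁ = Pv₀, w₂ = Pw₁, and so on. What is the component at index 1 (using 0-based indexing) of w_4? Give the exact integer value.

w1 = Pv₀ = (7·0 + 1·0 + 3·1; 3·0 + 1·0 + 3·1; 7·0 + 4·0 + 6·1) = (3, 3, 6)
w2 = Pw1 = (7·3 + 1·3 + 3·6; 3·3 + 1·3 + 3·6; 7·3 + 4·3 + 6·6) = (42, 30, 69)
w3 = Pw2 = (531, 363, 828)
w4 = Pw3 = (6564, 4440, 10137)
The requested component of w4 is 4440.

4440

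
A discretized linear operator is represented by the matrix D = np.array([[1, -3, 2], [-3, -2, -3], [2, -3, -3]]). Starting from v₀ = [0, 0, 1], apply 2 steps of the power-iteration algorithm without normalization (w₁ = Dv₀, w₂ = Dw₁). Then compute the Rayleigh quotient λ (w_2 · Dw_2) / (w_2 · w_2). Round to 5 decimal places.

w1 = Dv₀ = (1·0 + (-3)·0 + 2·1; (-3)·0 + (-2)·0 + (-3)·1; 2·0 + (-3)·0 + (-3)·1) = (2, -3, -3)
w2 = Dw1 = (1·2 + (-3)·(-3) + 2·(-3); (-3)·2 + (-2)·(-3) + (-3)·(-3); 2·2 + (-3)·(-3) + (-3)·(-3)) = (5, 9, 22)
Dw2 = (22, -99, -83)
w2·Dw2 = 5·22 + 9·(-99) + 22·(-83) = -2607; w2·w2 = 5·5 + 9·9 + 22·22 = 590
λ ≈ -2607/590 = -4.41864

-4.41864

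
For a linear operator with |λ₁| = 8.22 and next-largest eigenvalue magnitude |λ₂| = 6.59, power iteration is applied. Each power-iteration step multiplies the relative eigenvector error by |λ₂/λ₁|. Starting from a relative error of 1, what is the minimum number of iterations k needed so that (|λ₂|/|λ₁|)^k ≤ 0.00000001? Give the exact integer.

84

|λ₂/λ₁| = 6.59/8.22 = 0.80170
Need k ≥ ln(0.00000001) / ln(0.80170) = -18.4207 / -0.2210 ≈ 83.345
Smallest integer k satisfying the bound: 84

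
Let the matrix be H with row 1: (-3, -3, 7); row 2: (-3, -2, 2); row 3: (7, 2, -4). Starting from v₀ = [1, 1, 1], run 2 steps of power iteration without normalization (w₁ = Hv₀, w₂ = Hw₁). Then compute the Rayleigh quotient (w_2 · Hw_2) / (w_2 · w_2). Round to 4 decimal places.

-9.9127

w1 = Hv₀ = (1, -3, 5)
w2 = Hw1 = (41, 13, -19)
Hw2 = (-295, -187, 389)
w2·Hw2 = 41·(-295) + 13·(-187) + (-19)·389 = -21917; w2·w2 = 41·41 + 13·13 + (-19)·(-19) = 2211
λ ≈ -21917/2211 = -9.9127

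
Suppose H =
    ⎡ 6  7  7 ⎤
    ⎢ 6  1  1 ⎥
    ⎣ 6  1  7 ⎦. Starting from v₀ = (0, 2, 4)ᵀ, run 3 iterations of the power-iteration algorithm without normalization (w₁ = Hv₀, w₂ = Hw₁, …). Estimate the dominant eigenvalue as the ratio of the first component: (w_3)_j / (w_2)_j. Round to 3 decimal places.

16.500

w1 = Hv₀ = (6·0 + 7·2 + 7·4; 6·0 + 1·2 + 1·4; 6·0 + 1·2 + 7·4) = (42, 6, 30)
w2 = Hw1 = (6·42 + 7·6 + 7·30; 6·42 + 1·6 + 1·30; 6·42 + 1·6 + 7·30) = (504, 288, 468)
w3 = Hw2 = (8316, 3780, 6588)
Ratio at component: 8316 / 504 = 16.500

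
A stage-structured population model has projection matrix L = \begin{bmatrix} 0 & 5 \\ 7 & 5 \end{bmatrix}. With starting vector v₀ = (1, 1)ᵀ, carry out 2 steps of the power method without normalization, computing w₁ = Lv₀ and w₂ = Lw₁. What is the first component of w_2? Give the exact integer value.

w1 = Lv₀ = (5, 12)
w2 = Lw1 = (60, 95)
The requested component of w2 is 60.

60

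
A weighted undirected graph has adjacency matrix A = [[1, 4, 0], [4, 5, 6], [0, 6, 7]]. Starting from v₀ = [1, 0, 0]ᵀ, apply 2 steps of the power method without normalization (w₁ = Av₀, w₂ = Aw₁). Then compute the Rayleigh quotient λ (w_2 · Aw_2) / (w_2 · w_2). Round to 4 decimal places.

λ ≈ 12.0590

w1 = Av₀ = (1·1 + 4·0 + 0·0; 4·1 + 5·0 + 6·0; 0·1 + 6·0 + 7·0) = (1, 4, 0)
w2 = Aw1 = (1·1 + 4·4 + 0·0; 4·1 + 5·4 + 6·0; 0·1 + 6·4 + 7·0) = (17, 24, 24)
Aw2 = (113, 332, 312)
w2·Aw2 = 17·113 + 24·332 + 24·312 = 17377; w2·w2 = 17·17 + 24·24 + 24·24 = 1441
λ ≈ 17377/1441 = 12.0590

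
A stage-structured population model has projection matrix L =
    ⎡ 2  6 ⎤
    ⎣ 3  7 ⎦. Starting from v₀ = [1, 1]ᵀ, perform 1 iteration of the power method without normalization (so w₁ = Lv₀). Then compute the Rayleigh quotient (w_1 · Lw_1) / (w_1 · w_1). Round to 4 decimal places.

w1 = Lv₀ = (8, 10)
Lw1 = (76, 94)
w1·Lw1 = 8·76 + 10·94 = 1548; w1·w1 = 8·8 + 10·10 = 164
λ ≈ 1548/164 = 9.4390

9.4390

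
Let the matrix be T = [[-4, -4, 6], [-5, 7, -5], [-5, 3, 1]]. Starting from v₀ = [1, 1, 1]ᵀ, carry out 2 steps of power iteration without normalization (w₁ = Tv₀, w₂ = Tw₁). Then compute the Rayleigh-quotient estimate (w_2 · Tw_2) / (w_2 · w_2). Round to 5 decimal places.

w1 = Tv₀ = ((-4)·1 + (-4)·1 + 6·1; (-5)·1 + 7·1 + (-5)·1; (-5)·1 + 3·1 + 1·1) = (-2, -3, -1)
w2 = Tw1 = ((-4)·(-2) + (-4)·(-3) + 6·(-1); (-5)·(-2) + 7·(-3) + (-5)·(-1); (-5)·(-2) + 3·(-3) + 1·(-1)) = (14, -6, 0)
Tw2 = (-32, -112, -88)
w2·Tw2 = 14·(-32) + (-6)·(-112) + 0·(-88) = 224; w2·w2 = 14·14 + (-6)·(-6) + 0·0 = 232
λ ≈ 224/232 = 0.96552

0.96552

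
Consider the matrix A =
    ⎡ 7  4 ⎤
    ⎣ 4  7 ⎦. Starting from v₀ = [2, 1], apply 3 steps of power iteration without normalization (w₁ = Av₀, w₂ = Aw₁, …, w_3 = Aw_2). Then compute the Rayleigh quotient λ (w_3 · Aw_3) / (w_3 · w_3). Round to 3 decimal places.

11.000

w1 = Av₀ = (18, 15)
w2 = Aw1 = (186, 177)
w3 = Aw2 = (2010, 1983)
Aw3 = (22002, 21921)
w3·Aw3 = 2010·22002 + 1983·21921 = 87693363; w3·w3 = 2010·2010 + 1983·1983 = 7972389
λ ≈ 87693363/7972389 = 11.000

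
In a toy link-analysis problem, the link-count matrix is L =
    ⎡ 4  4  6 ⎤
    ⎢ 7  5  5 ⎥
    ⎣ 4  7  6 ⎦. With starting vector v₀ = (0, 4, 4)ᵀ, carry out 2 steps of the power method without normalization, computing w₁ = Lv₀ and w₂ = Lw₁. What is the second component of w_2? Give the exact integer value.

w1 = Lv₀ = (4·0 + 4·4 + 6·4; 7·0 + 5·4 + 5·4; 4·0 + 7·4 + 6·4) = (40, 40, 52)
w2 = Lw1 = (4·40 + 4·40 + 6·52; 7·40 + 5·40 + 5·52; 4·40 + 7·40 + 6·52) = (632, 740, 752)
The requested component of w2 is 740.

740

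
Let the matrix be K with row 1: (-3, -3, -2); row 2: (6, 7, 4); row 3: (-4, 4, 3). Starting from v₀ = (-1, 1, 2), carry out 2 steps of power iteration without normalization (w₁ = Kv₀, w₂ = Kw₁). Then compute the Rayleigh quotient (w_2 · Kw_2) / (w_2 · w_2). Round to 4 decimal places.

λ ≈ 8.5019

w1 = Kv₀ = ((-3)·(-1) + (-3)·1 + (-2)·2; 6·(-1) + 7·1 + 4·2; (-4)·(-1) + 4·1 + 3·2) = (-4, 9, 14)
w2 = Kw1 = ((-3)·(-4) + (-3)·9 + (-2)·14; 6·(-4) + 7·9 + 4·14; (-4)·(-4) + 4·9 + 3·14) = (-43, 95, 94)
Kw2 = (-344, 783, 834)
w2·Kw2 = (-43)·(-344) + 95·783 + 94·834 = 167573; w2·w2 = (-43)·(-43) + 95·95 + 94·94 = 19710
λ ≈ 167573/19710 = 8.5019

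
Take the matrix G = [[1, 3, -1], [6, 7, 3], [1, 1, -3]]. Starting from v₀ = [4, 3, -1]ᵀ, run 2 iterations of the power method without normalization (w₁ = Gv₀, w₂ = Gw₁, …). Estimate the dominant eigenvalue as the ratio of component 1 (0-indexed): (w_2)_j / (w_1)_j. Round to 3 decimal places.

w1 = Gv₀ = (1·4 + 3·3 + (-1)·(-1); 6·4 + 7·3 + 3·(-1); 1·4 + 1·3 + (-3)·(-1)) = (14, 42, 10)
w2 = Gw1 = (1·14 + 3·42 + (-1)·10; 6·14 + 7·42 + 3·10; 1·14 + 1·42 + (-3)·10) = (130, 408, 26)
Ratio at component: 408 / 42 = 9.714

λ ≈ 9.714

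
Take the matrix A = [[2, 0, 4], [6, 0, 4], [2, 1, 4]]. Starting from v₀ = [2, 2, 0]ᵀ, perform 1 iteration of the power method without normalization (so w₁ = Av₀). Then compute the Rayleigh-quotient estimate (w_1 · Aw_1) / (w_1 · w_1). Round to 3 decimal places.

4.939

w1 = Av₀ = (2·2 + 0·2 + 4·0; 6·2 + 0·2 + 4·0; 2·2 + 1·2 + 4·0) = (4, 12, 6)
Aw1 = (32, 48, 44)
w1·Aw1 = 4·32 + 12·48 + 6·44 = 968; w1·w1 = 4·4 + 12·12 + 6·6 = 196
λ ≈ 968/196 = 4.939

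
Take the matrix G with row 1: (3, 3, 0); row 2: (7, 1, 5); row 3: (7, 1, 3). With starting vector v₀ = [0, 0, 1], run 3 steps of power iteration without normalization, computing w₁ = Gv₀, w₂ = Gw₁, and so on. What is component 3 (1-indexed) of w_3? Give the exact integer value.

w1 = Gv₀ = (3·0 + 3·0 + 0·1; 7·0 + 1·0 + 5·1; 7·0 + 1·0 + 3·1) = (0, 5, 3)
w2 = Gw1 = (3·0 + 3·5 + 0·3; 7·0 + 1·5 + 5·3; 7·0 + 1·5 + 3·3) = (15, 20, 14)
w3 = Gw2 = (105, 195, 167)
The requested component of w3 is 167.

167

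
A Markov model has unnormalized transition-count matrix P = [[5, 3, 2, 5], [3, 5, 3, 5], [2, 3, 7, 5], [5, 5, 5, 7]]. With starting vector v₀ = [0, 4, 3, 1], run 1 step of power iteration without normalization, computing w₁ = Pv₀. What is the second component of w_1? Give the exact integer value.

34

w1 = Pv₀ = (5·0 + 3·4 + 2·3 + 5·1; 3·0 + 5·4 + 3·3 + 5·1; 2·0 + 3·4 + 7·3 + 5·1; 5·0 + 5·4 + 5·3 + 7·1) = (23, 34, 38, 42)
The requested component of w1 is 34.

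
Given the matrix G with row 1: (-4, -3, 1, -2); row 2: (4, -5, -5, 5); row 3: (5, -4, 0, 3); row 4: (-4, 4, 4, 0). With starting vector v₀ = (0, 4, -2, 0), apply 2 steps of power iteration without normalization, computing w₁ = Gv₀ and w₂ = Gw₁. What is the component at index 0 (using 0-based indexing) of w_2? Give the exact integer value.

54

w1 = Gv₀ = ((-4)·0 + (-3)·4 + 1·(-2) + (-2)·0; 4·0 + (-5)·4 + (-5)·(-2) + 5·0; 5·0 + (-4)·4 + 0·(-2) + 3·0; (-4)·0 + 4·4 + 4·(-2) + 0·0) = (-14, -10, -16, 8)
w2 = Gw1 = ((-4)·(-14) + (-3)·(-10) + 1·(-16) + (-2)·8; 4·(-14) + (-5)·(-10) + (-5)·(-16) + 5·8; 5·(-14) + (-4)·(-10) + 0·(-16) + 3·8; (-4)·(-14) + 4·(-10) + 4·(-16) + 0·8) = (54, 114, -6, -48)
The requested component of w2 is 54.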